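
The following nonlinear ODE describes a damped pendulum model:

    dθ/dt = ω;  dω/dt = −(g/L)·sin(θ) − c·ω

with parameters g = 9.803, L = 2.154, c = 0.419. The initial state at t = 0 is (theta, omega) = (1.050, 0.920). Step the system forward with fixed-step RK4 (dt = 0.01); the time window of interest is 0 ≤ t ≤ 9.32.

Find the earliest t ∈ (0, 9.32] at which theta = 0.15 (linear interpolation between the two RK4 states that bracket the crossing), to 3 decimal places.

t = 0.998

t=0.000: state=(1.050, 0.920)
step 1 (dt=0.01): k1=(0.920, -4.333), k2=(0.898, -4.334), k3=(0.898, -4.334), k4=(0.877, -4.335); state += dt/6·(k1+2k2+2k3+k4)
t=0.010: state=(1.059, 0.877)
t=0.020: state=(1.068, 0.833)
t=0.030: state=(1.076, 0.790)
continuing one RK4 step at a time; state shown every 50 steps (Δt=0.5):
t=0.500: state=(0.988, -1.084)
t=0.990: state=(0.166, -1.989)
next step: t=1.000: state=(0.146, -1.988) — theta has crossed 0.15
linear interpolation between t=0.990 (0.16593) and t=1.000 (0.14605) → t≈0.998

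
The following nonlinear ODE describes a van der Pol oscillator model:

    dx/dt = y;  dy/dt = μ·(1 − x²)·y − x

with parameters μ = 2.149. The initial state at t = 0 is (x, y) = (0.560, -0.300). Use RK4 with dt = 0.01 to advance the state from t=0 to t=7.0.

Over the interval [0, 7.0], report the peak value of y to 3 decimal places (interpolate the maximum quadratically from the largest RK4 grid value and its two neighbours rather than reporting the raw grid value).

max y = 3.999

t=0.000: state=(0.560, -0.300)
step 1 (dt=0.01): k1=(-0.300, -1.003), k2=(-0.305, -1.010), k3=(-0.305, -1.010), k4=(-0.310, -1.017); state += dt/6·(k1+2k2+2k3+k4)
t=0.010: state=(0.557, -0.310)
t=0.020: state=(0.554, -0.320)
t=0.030: state=(0.551, -0.331)
continuing one RK4 step at a time; state shown every 25 steps (Δt=0.25):
t=0.250: state=(0.449, -0.605)
t=0.500: state=(0.244, -1.081)
t=0.750: state=(-0.117, -1.865)
t=1.000: state=(-0.705, -2.781)
t=1.250: state=(-1.389, -2.319)
t=1.500: state=(-1.761, -0.720)
t=1.750: state=(-1.828, 0.048)
t=2.000: state=(-1.782, 0.276)
t=2.250: state=(-1.701, 0.360)
t=2.500: state=(-1.604, 0.413)
t=2.750: state=(-1.494, 0.469)
t=3.000: state=(-1.368, 0.543)
t=3.250: state=(-1.219, 0.652)
t=3.500: state=(-1.037, 0.827)
t=3.750: state=(-0.795, 1.138)
t=4.000: state=(-0.442, 1.756)
t=4.250: state=(0.135, 2.977)
t=4.500: state=(1.044, 3.976)
t=4.750: state=(1.815, 1.797)
t=5.000: state=(2.016, 0.151)
t=5.250: state=(1.996, -0.219)
t=5.500: state=(1.929, -0.300)
t=5.750: state=(1.850, -0.333)
t=6.000: state=(1.763, -0.362)
t=6.250: state=(1.668, -0.396)
t=6.500: state=(1.564, -0.439)
t=6.750: state=(1.447, -0.498)
t=7.000: state=(1.313, -0.582)
largest grid value and its neighbours: y(4.460)=3.99159, y(4.470)=3.99818, y(4.480)=3.99804
parabola through these three points peaks at t≈4.475 with y≈3.99895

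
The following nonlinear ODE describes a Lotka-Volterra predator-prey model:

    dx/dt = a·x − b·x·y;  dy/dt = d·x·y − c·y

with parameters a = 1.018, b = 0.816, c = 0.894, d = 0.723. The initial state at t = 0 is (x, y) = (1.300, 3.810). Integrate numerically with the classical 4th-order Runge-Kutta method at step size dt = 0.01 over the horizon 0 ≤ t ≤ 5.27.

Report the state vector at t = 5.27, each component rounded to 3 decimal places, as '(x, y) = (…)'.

(x, y) = (1.517, 0.218)

t=0.000: state=(1.300, 3.810)
step 1 (dt=0.01): k1=(-2.718, 0.175), k2=(-2.691, 0.137), k3=(-2.691, 0.138), k4=(-2.663, 0.101); state += dt/6·(k1+2k2+2k3+k4)
t=0.010: state=(1.273, 3.811)
t=0.020: state=(1.247, 3.812)
t=0.030: state=(1.221, 3.812)
continuing one RK4 step at a time; state shown every 20 steps (Δt=0.2):
t=0.200: state=(0.860, 3.716)
t=0.400: state=(0.586, 3.444)
t=0.600: state=(0.421, 3.095)
t=0.800: state=(0.321, 2.729)
t=1.000: state=(0.260, 2.379)
t=1.200: state=(0.222, 2.060)
t=1.400: state=(0.199, 1.776)
t=1.600: state=(0.186, 1.527)
t=1.800: state=(0.181, 1.311)
t=2.000: state=(0.182, 1.125)
t=2.200: state=(0.188, 0.967)
t=2.400: state=(0.199, 0.831)
t=2.600: state=(0.215, 0.716)
t=2.800: state=(0.237, 0.619)
t=3.000: state=(0.264, 0.537)
t=3.200: state=(0.298, 0.467)
t=3.400: state=(0.341, 0.409)
t=3.600: state=(0.392, 0.361)
t=3.800: state=(0.455, 0.321)
t=4.000: state=(0.530, 0.288)
t=4.200: state=(0.622, 0.262)
t=4.400: state=(0.732, 0.241)
t=4.600: state=(0.863, 0.226)
t=4.800: state=(1.021, 0.217)
t=5.000: state=(1.208, 0.213)
t=5.200: state=(1.430, 0.215)
t=5.270: state=(1.517, 0.218)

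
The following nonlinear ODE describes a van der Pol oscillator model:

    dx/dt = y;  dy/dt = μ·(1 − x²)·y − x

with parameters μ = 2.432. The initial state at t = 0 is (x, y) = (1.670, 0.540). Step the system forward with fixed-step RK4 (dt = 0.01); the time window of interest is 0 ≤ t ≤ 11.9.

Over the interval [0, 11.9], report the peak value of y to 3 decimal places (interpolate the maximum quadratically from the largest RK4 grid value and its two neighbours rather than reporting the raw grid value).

max y = 4.350

t=0.000: state=(1.670, 0.540)
step 1 (dt=0.01): k1=(0.540, -4.019), k2=(0.520, -3.946), k3=(0.520, -3.947), k4=(0.501, -3.874); state += dt/6·(k1+2k2+2k3+k4)
t=0.010: state=(1.675, 0.501)
t=0.020: state=(1.680, 0.463)
t=0.030: state=(1.684, 0.426)
continuing one RK4 step at a time; state shown every 50 steps (Δt=0.5):
t=0.500: state=(1.663, -0.281)
t=1.000: state=(1.484, -0.424)
t=1.500: state=(1.235, -0.591)
t=2.000: state=(0.851, -1.028)
t=2.500: state=(-0.007, -2.864)
t=3.000: state=(-1.807, -1.990)
t=3.500: state=(-1.997, 0.209)
t=4.000: state=(-1.864, 0.295)
t=4.500: state=(-1.705, 0.343)
t=5.000: state=(-1.516, 0.418)
t=5.500: state=(-1.276, 0.561)
t=6.000: state=(-0.920, 0.930)
t=6.500: state=(-0.177, 2.414)
t=7.000: state=(1.635, 2.934)
t=7.500: state=(2.010, -0.166)
t=8.000: state=(1.885, -0.289)
t=8.500: state=(1.729, -0.335)
t=9.000: state=(1.545, -0.404)
t=9.500: state=(1.315, -0.533)
t=10.000: state=(0.983, -0.849)
t=10.500: state=(0.334, -2.040)
t=11.000: state=(-1.396, -3.798)
t=11.500: state=(-2.019, 0.093)
t=11.900: state=(-1.933, 0.272)
largest grid value and its neighbours: y(6.810)=4.34198, y(6.820)=4.34945, y(6.830)=4.34785
parabola through these three points peaks at t≈6.823 with y≈4.34992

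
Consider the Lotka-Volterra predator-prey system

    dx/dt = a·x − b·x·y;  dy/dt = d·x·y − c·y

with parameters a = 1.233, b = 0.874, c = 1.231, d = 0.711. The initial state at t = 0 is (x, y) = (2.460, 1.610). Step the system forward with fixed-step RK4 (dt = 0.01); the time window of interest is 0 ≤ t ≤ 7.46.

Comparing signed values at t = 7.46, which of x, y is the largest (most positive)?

largest component: y

t=0.000: state=(2.460, 1.610)
step 1 (dt=0.01): k1=(-0.428, 0.834), k2=(-0.437, 0.834), k3=(-0.437, 0.834), k4=(-0.446, 0.833); state += dt/6·(k1+2k2+2k3+k4)
t=0.010: state=(2.456, 1.618)
t=0.020: state=(2.451, 1.627)
t=0.030: state=(2.446, 1.635)
continuing one RK4 step at a time; state shown every 25 steps (Δt=0.25):
t=0.250: state=(2.303, 1.810)
t=0.500: state=(2.073, 1.964)
t=0.750: state=(1.819, 2.041)
t=1.000: state=(1.585, 2.029)
t=1.250: state=(1.396, 1.942)
t=1.500: state=(1.261, 1.807)
t=1.750: state=(1.176, 1.648)
t=2.000: state=(1.137, 1.487)
t=2.250: state=(1.137, 1.337)
t=2.500: state=(1.172, 1.206)
t=2.750: state=(1.241, 1.098)
t=3.000: state=(1.341, 1.015)
t=3.250: state=(1.472, 0.958)
t=3.500: state=(1.632, 0.927)
t=3.750: state=(1.815, 0.926)
t=4.000: state=(2.012, 0.956)
t=4.250: state=(2.208, 1.023)
t=4.500: state=(2.377, 1.131)
t=4.750: state=(2.487, 1.282)
t=5.000: state=(2.507, 1.472)
t=5.250: state=(2.419, 1.679)
t=5.500: state=(2.233, 1.868)
t=5.750: state=(1.989, 1.999)
t=6.000: state=(1.737, 2.046)
t=6.250: state=(1.516, 2.007)
t=6.500: state=(1.345, 1.901)
t=6.750: state=(1.227, 1.755)
t=7.000: state=(1.158, 1.594)
t=7.250: state=(1.133, 1.435)
t=7.460: state=(1.140, 1.313)
compare at T: x=1.140, y=1.313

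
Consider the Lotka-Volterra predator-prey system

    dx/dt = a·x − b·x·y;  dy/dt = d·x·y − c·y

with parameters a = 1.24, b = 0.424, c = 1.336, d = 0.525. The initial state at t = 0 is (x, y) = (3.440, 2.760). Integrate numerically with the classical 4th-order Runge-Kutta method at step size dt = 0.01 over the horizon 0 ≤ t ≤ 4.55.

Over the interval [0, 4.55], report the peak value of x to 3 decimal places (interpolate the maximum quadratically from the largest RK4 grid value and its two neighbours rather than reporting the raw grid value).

max x = 3.455

t=0.000: state=(3.440, 2.760)
step 1 (dt=0.01): k1=(0.240, 1.297), k2=(0.231, 1.302), k3=(0.231, 1.302), k4=(0.221, 1.307); state += dt/6·(k1+2k2+2k3+k4)
t=0.010: state=(3.442, 2.773)
t=0.020: state=(3.444, 2.786)
t=0.030: state=(3.446, 2.799)
continuing one RK4 step at a time; state shown every 20 steps (Δt=0.2):
t=0.200: state=(3.449, 3.036)
t=0.400: state=(3.374, 3.327)
t=0.600: state=(3.222, 3.603)
t=0.800: state=(3.012, 3.828)
t=1.000: state=(2.771, 3.970)
t=1.200: state=(2.529, 4.014)
t=1.400: state=(2.310, 3.961)
t=1.600: state=(2.127, 3.826)
t=1.800: state=(1.986, 3.633)
t=2.000: state=(1.888, 3.407)
t=2.200: state=(1.830, 3.169)
t=2.400: state=(1.811, 2.936)
t=2.600: state=(1.826, 2.720)
t=2.800: state=(1.873, 2.528)
t=3.000: state=(1.951, 2.365)
t=3.200: state=(2.058, 2.234)
t=3.400: state=(2.192, 2.137)
t=3.600: state=(2.350, 2.076)
t=3.800: state=(2.528, 2.053)
t=4.000: state=(2.721, 2.070)
t=4.200: state=(2.919, 2.130)
t=4.400: state=(3.109, 2.238)
t=4.550: state=(3.237, 2.352)
largest grid value and its neighbours: x(0.110)=3.45469, x(0.120)=3.45483, x(0.130)=3.45477
parabola through these three points peaks at t≈0.122 with x≈3.45483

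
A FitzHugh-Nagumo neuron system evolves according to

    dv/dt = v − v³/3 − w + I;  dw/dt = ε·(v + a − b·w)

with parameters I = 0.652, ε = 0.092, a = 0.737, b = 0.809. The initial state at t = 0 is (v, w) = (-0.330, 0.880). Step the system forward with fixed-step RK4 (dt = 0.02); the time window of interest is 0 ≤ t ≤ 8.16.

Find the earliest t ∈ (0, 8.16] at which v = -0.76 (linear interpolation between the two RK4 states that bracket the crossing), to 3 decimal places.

t=0.000: state=(-0.330, 0.880)
step 1 (dt=0.02): k1=(-0.546, -0.028), k2=(-0.551, -0.029), k3=(-0.551, -0.029), k4=(-0.555, -0.029); state += dt/6·(k1+2k2+2k3+k4)
t=0.020: state=(-0.341, 0.879)
t=0.040: state=(-0.352, 0.879)
t=0.060: state=(-0.364, 0.878)
continuing one RK4 step at a time; state shown every 25 steps (Δt=0.5):
t=0.500: state=(-0.661, 0.859)
t=0.620: state=(-0.756, 0.852)
next step: t=0.640: state=(-0.772, 0.851) — v has crossed -0.76
linear interpolation between t=0.620 (-0.75613) and t=0.640 (-0.77242) → t≈0.625

t = 0.625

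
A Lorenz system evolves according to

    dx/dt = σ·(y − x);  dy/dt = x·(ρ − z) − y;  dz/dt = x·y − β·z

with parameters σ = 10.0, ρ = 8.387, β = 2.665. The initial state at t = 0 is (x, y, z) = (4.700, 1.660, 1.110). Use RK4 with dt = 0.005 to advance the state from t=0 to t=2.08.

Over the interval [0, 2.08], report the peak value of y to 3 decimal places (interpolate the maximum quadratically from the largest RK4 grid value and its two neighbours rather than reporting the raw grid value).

max y = 7.612

t=0.000: state=(4.700, 1.660, 1.110)
step 1 (dt=0.005): k1=(-30.400, 32.542, 4.844), k2=(-28.826, 31.851, 5.062), k3=(-28.883, 31.879, 5.059), k4=(-27.362, 31.216, 5.263); state += dt/6·(k1+2k2+2k3+k4)
t=0.005: state=(4.556, 1.819, 1.135)
t=0.010: state=(4.426, 1.972, 1.163)
t=0.015: state=(4.310, 2.120, 1.192)
continuing one RK4 step at a time; state shown every 20 steps (Δt=0.1):
t=0.100: state=(3.735, 4.102, 1.879)
t=0.200: state=(4.679, 6.004, 3.316)
t=0.300: state=(6.082, 7.407, 5.792)
t=0.400: state=(6.992, 7.335, 8.825)
t=0.500: state=(6.629, 5.609, 10.727)
t=0.600: state=(5.247, 3.692, 10.618)
t=0.700: state=(3.825, 2.628, 9.346)
t=0.800: state=(2.921, 2.304, 7.862)
t=0.900: state=(2.547, 2.390, 6.571)
t=1.000: state=(2.560, 2.725, 5.599)
t=1.100: state=(2.854, 3.267, 4.997)
t=1.200: state=(3.374, 3.995, 4.822)
t=1.300: state=(4.073, 4.831, 5.148)
t=1.400: state=(4.838, 5.575, 6.006)
t=1.500: state=(5.457, 5.910, 7.241)
t=1.600: state=(5.670, 5.625, 8.409)
t=1.700: state=(5.382, 4.886, 9.010)
t=1.800: state=(4.778, 4.120, 8.899)
t=1.900: state=(4.162, 3.623, 8.316)
t=2.000: state=(3.740, 3.442, 7.577)
t=2.080: state=(3.582, 3.484, 7.029)
largest grid value and its neighbours: y(0.340)=7.60691, y(0.345)=7.61141, y(0.350)=7.61105
parabola through these three points peaks at t≈0.347 with y≈7.61185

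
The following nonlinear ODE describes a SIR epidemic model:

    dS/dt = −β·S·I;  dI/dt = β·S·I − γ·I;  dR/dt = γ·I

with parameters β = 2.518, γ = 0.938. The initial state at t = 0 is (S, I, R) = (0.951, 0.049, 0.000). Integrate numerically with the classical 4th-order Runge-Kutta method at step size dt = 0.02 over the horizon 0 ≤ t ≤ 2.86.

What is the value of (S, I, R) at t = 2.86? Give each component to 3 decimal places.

t=0.000: state=(0.951, 0.049, 0.000)
step 1 (dt=0.02): k1=(-0.117, 0.071, 0.046), k2=(-0.119, 0.072, 0.047), k3=(-0.119, 0.072, 0.047), k4=(-0.120, 0.073, 0.047); state += dt/6·(k1+2k2+2k3+k4)
t=0.020: state=(0.949, 0.050, 0.001)
t=0.040: state=(0.946, 0.052, 0.002)
t=0.060: state=(0.944, 0.053, 0.003)
continuing one RK4 step at a time; state shown every 5 steps (Δt=0.1):
t=0.100: state=(0.938, 0.057, 0.005)
t=0.200: state=(0.924, 0.065, 0.011)
t=0.300: state=(0.908, 0.075, 0.017)
t=0.400: state=(0.890, 0.085, 0.025)
t=0.500: state=(0.870, 0.097, 0.033)
t=0.600: state=(0.848, 0.110, 0.043)
t=0.700: state=(0.823, 0.123, 0.054)
t=0.800: state=(0.797, 0.137, 0.066)
t=0.900: state=(0.768, 0.152, 0.080)
t=1.000: state=(0.738, 0.168, 0.095)
t=1.100: state=(0.706, 0.183, 0.111)
t=1.200: state=(0.673, 0.198, 0.129)
t=1.300: state=(0.639, 0.213, 0.148)
t=1.400: state=(0.604, 0.227, 0.169)
t=1.500: state=(0.570, 0.239, 0.191)
t=1.600: state=(0.536, 0.250, 0.214)
t=1.700: state=(0.502, 0.260, 0.238)
t=1.800: state=(0.470, 0.267, 0.262)
t=1.900: state=(0.439, 0.273, 0.288)
t=2.000: state=(0.410, 0.277, 0.314)
t=2.100: state=(0.382, 0.278, 0.340)
t=2.200: state=(0.356, 0.278, 0.366)
t=2.300: state=(0.332, 0.276, 0.392)
t=2.400: state=(0.310, 0.272, 0.417)
t=2.500: state=(0.290, 0.267, 0.443)
t=2.600: state=(0.271, 0.261, 0.468)
t=2.700: state=(0.254, 0.254, 0.492)
t=2.800: state=(0.238, 0.246, 0.515)
t=2.860: state=(0.230, 0.241, 0.529)

(S, I, R) = (0.230, 0.241, 0.529)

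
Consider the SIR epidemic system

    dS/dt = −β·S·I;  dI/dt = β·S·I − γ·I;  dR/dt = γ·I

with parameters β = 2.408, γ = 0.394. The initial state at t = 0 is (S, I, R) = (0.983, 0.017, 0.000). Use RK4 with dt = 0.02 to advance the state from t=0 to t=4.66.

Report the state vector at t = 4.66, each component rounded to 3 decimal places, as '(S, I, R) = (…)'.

t=0.000: state=(0.983, 0.017, 0.000)
step 1 (dt=0.02): k1=(-0.040, 0.034, 0.007), k2=(-0.041, 0.034, 0.007), k3=(-0.041, 0.034, 0.007), k4=(-0.042, 0.035, 0.007); state += dt/6·(k1+2k2+2k3+k4)
t=0.020: state=(0.982, 0.018, 0.000)
t=0.040: state=(0.981, 0.018, 0.000)
t=0.060: state=(0.980, 0.019, 0.000)
continuing one RK4 step at a time; state shown every 10 steps (Δt=0.2):
t=0.200: state=(0.973, 0.025, 0.002)
t=0.400: state=(0.959, 0.037, 0.004)
t=0.600: state=(0.938, 0.054, 0.008)
t=0.800: state=(0.909, 0.078, 0.013)
t=1.000: state=(0.869, 0.111, 0.020)
t=1.200: state=(0.816, 0.154, 0.030)
t=1.400: state=(0.748, 0.207, 0.045)
t=1.600: state=(0.667, 0.269, 0.063)
t=1.800: state=(0.577, 0.336, 0.087)
t=2.000: state=(0.483, 0.401, 0.116)
t=2.200: state=(0.393, 0.457, 0.150)
t=2.400: state=(0.312, 0.500, 0.188)
t=2.600: state=(0.243, 0.528, 0.229)
t=2.800: state=(0.188, 0.541, 0.271)
t=3.000: state=(0.145, 0.542, 0.314)
t=3.200: state=(0.112, 0.532, 0.356)
t=3.400: state=(0.087, 0.516, 0.397)
t=3.600: state=(0.068, 0.495, 0.437)
t=3.800: state=(0.054, 0.471, 0.475)
t=4.000: state=(0.043, 0.446, 0.511)
t=4.200: state=(0.035, 0.420, 0.545)
t=4.400: state=(0.029, 0.394, 0.577)
t=4.600: state=(0.024, 0.369, 0.607)
t=4.660: state=(0.023, 0.361, 0.616)

(S, I, R) = (0.023, 0.361, 0.616)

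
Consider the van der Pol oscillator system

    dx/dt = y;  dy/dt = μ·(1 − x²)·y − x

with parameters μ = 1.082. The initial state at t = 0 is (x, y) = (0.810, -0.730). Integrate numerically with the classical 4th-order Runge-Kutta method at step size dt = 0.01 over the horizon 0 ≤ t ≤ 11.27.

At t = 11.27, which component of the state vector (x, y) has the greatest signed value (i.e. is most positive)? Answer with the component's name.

largest component: y

t=0.000: state=(0.810, -0.730)
step 1 (dt=0.01): k1=(-0.730, -1.082), k2=(-0.735, -1.085), k3=(-0.735, -1.085), k4=(-0.741, -1.088); state += dt/6·(k1+2k2+2k3+k4)
t=0.010: state=(0.803, -0.741)
t=0.020: state=(0.795, -0.752)
t=0.030: state=(0.788, -0.763)
continuing one RK4 step at a time; state shown every 50 steps (Δt=0.5):
t=0.500: state=(0.291, -1.398)
t=1.000: state=(-0.630, -2.228)
t=1.500: state=(-1.616, -1.281)
t=2.000: state=(-1.851, 0.125)
t=2.500: state=(-1.657, 0.575)
t=3.000: state=(-1.300, 0.858)
t=3.500: state=(-0.767, 1.332)
t=4.000: state=(0.120, 2.310)
t=4.500: state=(1.415, 2.309)
t=5.000: state=(1.998, 0.187)
t=5.500: state=(1.887, -0.466)
t=6.000: state=(1.594, -0.695)
t=6.500: state=(1.183, -0.976)
t=7.000: state=(0.569, -1.560)
t=7.500: state=(-0.472, -2.629)
t=8.000: state=(-1.705, -1.648)
t=8.500: state=(-2.006, 0.114)
t=9.000: state=(-1.819, 0.541)
t=9.500: state=(-1.495, 0.758)
t=10.000: state=(-1.041, 1.093)
t=10.500: state=(-0.337, 1.821)
t=11.000: state=(0.845, 2.763)
t=11.270: state=(1.531, 2.103)
compare at T: x=1.531, y=2.103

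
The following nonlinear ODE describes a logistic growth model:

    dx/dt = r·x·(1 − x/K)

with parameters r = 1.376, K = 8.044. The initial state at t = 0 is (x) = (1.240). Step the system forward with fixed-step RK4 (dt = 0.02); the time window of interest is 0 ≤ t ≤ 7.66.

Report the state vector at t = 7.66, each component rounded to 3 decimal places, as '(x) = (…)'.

(x) = (8.043)

t=0.000: state=(1.240)
step 1 (dt=0.02): k1=(1.443), k2=(1.457), k3=(1.457), k4=(1.471); state += dt/6·(k1+2k2+2k3+k4)
t=0.020: state=(1.269)
t=0.040: state=(1.299)
t=0.060: state=(1.329)
continuing one RK4 step at a time; state shown every 25 steps (Δt=0.5):
t=0.500: state=(2.141)
t=1.000: state=(3.371)
t=1.500: state=(4.741)
t=2.000: state=(5.958)
t=2.500: state=(6.840)
t=3.000: state=(7.390)
t=3.500: state=(7.702)
t=4.000: state=(7.868)
t=4.500: state=(7.955)
t=5.000: state=(7.999)
t=5.500: state=(8.021)
t=6.000: state=(8.033)
t=6.500: state=(8.038)
t=7.000: state=(8.041)
t=7.500: state=(8.043)
t=7.660: state=(8.043)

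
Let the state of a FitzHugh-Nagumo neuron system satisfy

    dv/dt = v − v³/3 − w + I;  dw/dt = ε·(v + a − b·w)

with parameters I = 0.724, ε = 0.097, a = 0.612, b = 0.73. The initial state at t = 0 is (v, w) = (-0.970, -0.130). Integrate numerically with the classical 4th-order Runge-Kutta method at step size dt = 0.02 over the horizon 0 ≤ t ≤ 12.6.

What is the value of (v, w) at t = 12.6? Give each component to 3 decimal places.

t=0.000: state=(-0.970, -0.130)
step 1 (dt=0.02): k1=(0.188, -0.026), k2=(0.189, -0.025), k3=(0.189, -0.025), k4=(0.189, -0.025); state += dt/6·(k1+2k2+2k3+k4)
t=0.020: state=(-0.966, -0.131)
t=0.040: state=(-0.962, -0.131)
t=0.060: state=(-0.959, -0.131)
continuing one RK4 step at a time; state shown every 25 steps (Δt=0.5):
t=0.500: state=(-0.870, -0.140)
t=1.000: state=(-0.753, -0.145)
t=1.500: state=(-0.607, -0.143)
t=2.000: state=(-0.408, -0.134)
t=2.500: state=(-0.116, -0.113)
t=3.000: state=(0.340, -0.075)
t=3.500: state=(0.993, -0.012)
t=4.000: state=(1.597, 0.080)
t=4.500: state=(1.862, 0.191)
t=5.000: state=(1.911, 0.303)
t=5.500: state=(1.894, 0.413)
t=6.000: state=(1.859, 0.517)
t=6.500: state=(1.820, 0.616)
t=7.000: state=(1.779, 0.709)
t=7.500: state=(1.737, 0.798)
t=8.000: state=(1.695, 0.881)
t=8.500: state=(1.652, 0.959)
t=9.000: state=(1.609, 1.033)
t=9.500: state=(1.564, 1.101)
t=10.000: state=(1.519, 1.166)
t=10.500: state=(1.473, 1.226)
t=11.000: state=(1.425, 1.281)
t=11.500: state=(1.376, 1.333)
t=12.000: state=(1.324, 1.380)
t=12.500: state=(1.270, 1.423)
t=12.600: state=(1.259, 1.431)

(v, w) = (1.259, 1.431)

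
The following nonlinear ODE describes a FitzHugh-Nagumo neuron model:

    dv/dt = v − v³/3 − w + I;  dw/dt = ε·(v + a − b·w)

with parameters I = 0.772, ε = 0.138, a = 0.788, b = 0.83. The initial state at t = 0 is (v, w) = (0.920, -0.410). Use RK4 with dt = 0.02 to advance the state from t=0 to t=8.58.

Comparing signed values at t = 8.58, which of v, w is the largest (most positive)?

largest component: w

t=0.000: state=(0.920, -0.410)
step 1 (dt=0.02): k1=(1.842, 0.283), k2=(1.842, 0.285), k3=(1.842, 0.285), k4=(1.841, 0.287); state += dt/6·(k1+2k2+2k3+k4)
t=0.020: state=(0.957, -0.404)
t=0.040: state=(0.994, -0.399)
t=0.060: state=(1.030, -0.393)
continuing one RK4 step at a time; state shown every 25 steps (Δt=0.5):
t=0.500: state=(1.703, -0.244)
t=1.000: state=(1.987, -0.051)
t=1.500: state=(2.007, 0.139)
t=2.000: state=(1.964, 0.317)
t=2.500: state=(1.907, 0.482)
t=3.000: state=(1.848, 0.634)
t=3.500: state=(1.789, 0.774)
t=4.000: state=(1.728, 0.902)
t=4.500: state=(1.667, 1.018)
t=5.000: state=(1.605, 1.124)
t=5.500: state=(1.542, 1.220)
t=6.000: state=(1.477, 1.306)
t=6.500: state=(1.411, 1.383)
t=7.000: state=(1.341, 1.451)
t=7.500: state=(1.268, 1.511)
t=8.000: state=(1.190, 1.562)
t=8.500: state=(1.106, 1.605)
t=8.580: state=(1.092, 1.611)
compare at T: v=1.092, w=1.611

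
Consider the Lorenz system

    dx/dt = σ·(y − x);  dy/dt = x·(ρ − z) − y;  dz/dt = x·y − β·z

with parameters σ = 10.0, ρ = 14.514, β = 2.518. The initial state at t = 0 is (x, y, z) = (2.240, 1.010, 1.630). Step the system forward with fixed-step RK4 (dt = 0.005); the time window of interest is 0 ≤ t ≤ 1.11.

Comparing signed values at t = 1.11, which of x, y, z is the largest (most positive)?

t=0.000: state=(2.240, 1.010, 1.630)
step 1 (dt=0.005): k1=(-12.300, 27.850, -1.842), k2=(-11.296, 27.395, -1.708), k3=(-11.333, 27.427, -1.708), k4=(-10.362, 27.002, -1.578); state += dt/6·(k1+2k2+2k3+k4)
t=0.005: state=(2.183, 1.147, 1.621)
t=0.010: state=(2.136, 1.280, 1.614)
t=0.015: state=(2.098, 1.410, 1.608)
continuing one RK4 step at a time; state shown every 10 steps (Δt=0.05):
t=0.050: state=(2.030, 2.266, 1.598)
t=0.100: state=(2.385, 3.519, 1.707)
t=0.150: state=(3.142, 5.035, 2.058)
t=0.200: state=(4.283, 6.960, 2.860)
t=0.250: state=(5.822, 9.290, 4.458)
t=0.300: state=(7.708, 11.695, 7.297)
t=0.350: state=(9.662, 13.279, 11.618)
t=0.400: state=(11.061, 12.761, 16.743)
t=0.450: state=(11.148, 9.704, 20.768)
t=0.500: state=(9.695, 5.561, 22.084)
t=0.550: state=(7.324, 2.293, 21.011)
t=0.600: state=(4.925, 0.536, 18.907)
t=0.650: state=(3.030, -0.132, 16.699)
t=0.700: state=(1.747, -0.267, 14.700)
t=0.750: state=(0.963, -0.214, 12.945)
t=0.800: state=(0.519, -0.124, 11.408)
t=0.850: state=(0.283, -0.047, 10.057)
t=0.900: state=(0.166, 0.008, 8.867)
t=0.950: state=(0.113, 0.049, 7.818)
t=1.000: state=(0.095, 0.082, 6.894)
t=1.050: state=(0.096, 0.115, 6.079)
t=1.100: state=(0.112, 0.153, 5.360)
t=1.110: state=(0.116, 0.162, 5.227)
compare at T: x=0.116, y=0.162, z=5.227

largest component: z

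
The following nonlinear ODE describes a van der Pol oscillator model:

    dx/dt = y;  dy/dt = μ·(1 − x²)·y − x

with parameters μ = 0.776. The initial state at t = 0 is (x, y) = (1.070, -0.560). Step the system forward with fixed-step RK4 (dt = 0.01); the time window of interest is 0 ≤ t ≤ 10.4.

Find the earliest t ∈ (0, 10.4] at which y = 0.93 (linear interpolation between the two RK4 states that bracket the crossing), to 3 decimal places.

t=0.000: state=(1.070, -0.560)
step 1 (dt=0.01): k1=(-0.560, -1.007), k2=(-0.565, -1.006), k3=(-0.565, -1.006), k4=(-0.570, -1.006); state += dt/6·(k1+2k2+2k3+k4)
t=0.010: state=(1.064, -0.570)
t=0.020: state=(1.059, -0.580)
t=0.030: state=(1.053, -0.590)
continuing one RK4 step at a time; state shown every 50 steps (Δt=0.5):
t=0.500: state=(0.663, -1.078)
t=1.000: state=(-0.030, -1.712)
t=1.500: state=(-0.995, -1.956)
t=2.000: state=(-1.715, -0.761)
t=2.500: state=(-1.801, 0.280)
t=3.000: state=(-1.532, 0.750)
t=3.230: state=(-1.340, 0.922)
next step: t=3.240: state=(-1.331, 0.930) — y has crossed 0.93
linear interpolation between t=3.230 (0.92240) and t=3.240 (0.93012) → t≈3.240

t = 3.240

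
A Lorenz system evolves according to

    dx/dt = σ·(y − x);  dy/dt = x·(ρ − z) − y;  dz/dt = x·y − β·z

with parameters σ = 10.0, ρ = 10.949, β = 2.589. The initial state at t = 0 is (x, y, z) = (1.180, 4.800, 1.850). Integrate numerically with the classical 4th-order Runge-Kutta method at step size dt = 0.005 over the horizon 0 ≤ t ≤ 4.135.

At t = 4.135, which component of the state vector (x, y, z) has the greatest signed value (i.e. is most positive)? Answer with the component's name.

t=0.000: state=(1.180, 4.800, 1.850)
step 1 (dt=0.005): k1=(36.200, 5.937, 0.874), k2=(35.443, 6.743, 1.322), k3=(35.482, 6.722, 1.312), k4=(34.762, 7.509, 1.755); state += dt/6·(k1+2k2+2k3+k4)
t=0.005: state=(1.357, 4.834, 1.857)
t=0.010: state=(1.528, 4.875, 1.868)
t=0.015: state=(1.692, 4.924, 1.883)
continuing one RK4 step at a time; state shown every 40 steps (Δt=0.2):
t=0.200: state=(6.657, 9.312, 6.028)
t=0.400: state=(8.401, 6.481, 15.519)
t=0.600: state=(3.265, 1.418, 12.172)
t=0.800: state=(1.633, 1.541, 7.690)
t=1.000: state=(2.201, 2.829, 5.202)
t=1.200: state=(4.258, 5.710, 5.284)
t=1.400: state=(7.253, 8.235, 10.162)
t=1.600: state=(6.267, 4.614, 13.493)
t=1.800: state=(3.474, 2.687, 10.419)
t=2.000: state=(3.082, 3.371, 7.619)
t=2.200: state=(4.368, 5.312, 7.062)
t=2.400: state=(6.288, 6.981, 9.696)
t=2.600: state=(6.130, 5.324, 12.162)
t=2.800: state=(4.357, 3.691, 10.696)
t=3.000: state=(3.858, 3.996, 8.676)
t=3.200: state=(4.688, 5.307, 8.264)
t=3.400: state=(5.846, 6.216, 9.896)
t=3.600: state=(5.723, 5.269, 11.282)
t=3.800: state=(4.681, 4.261, 10.455)
t=4.000: state=(4.354, 4.447, 9.176)
t=4.135: state=(4.663, 5.003, 8.889)
compare at T: x=4.663, y=5.003, z=8.889

largest component: z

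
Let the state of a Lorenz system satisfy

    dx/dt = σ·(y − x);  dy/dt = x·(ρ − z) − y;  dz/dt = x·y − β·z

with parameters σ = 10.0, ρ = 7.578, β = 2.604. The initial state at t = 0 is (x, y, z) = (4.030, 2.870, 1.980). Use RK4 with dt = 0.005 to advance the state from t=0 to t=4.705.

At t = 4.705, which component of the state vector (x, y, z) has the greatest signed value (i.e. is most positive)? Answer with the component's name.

t=0.000: state=(4.030, 2.870, 1.980)
step 1 (dt=0.005): k1=(-11.600, 19.690, 6.410), k2=(-10.818, 19.414, 6.482), k3=(-10.844, 19.425, 6.485), k4=(-10.087, 19.160, 6.556); state += dt/6·(k1+2k2+2k3+k4)
t=0.005: state=(3.976, 2.967, 2.012)
t=0.010: state=(3.929, 3.062, 2.046)
t=0.015: state=(3.889, 3.154, 2.079)
continuing one RK4 step at a time; state shown every 40 steps (Δt=0.2):
t=0.200: state=(4.774, 5.770, 4.143)
t=0.400: state=(6.103, 6.099, 8.029)
t=0.600: state=(4.724, 3.682, 8.950)
t=0.800: state=(3.114, 2.648, 7.071)
t=1.000: state=(2.802, 2.906, 5.408)
t=1.200: state=(3.371, 3.805, 4.818)
t=1.400: state=(4.363, 4.853, 5.551)
t=1.600: state=(4.979, 5.031, 7.065)
t=1.800: state=(4.569, 4.185, 7.670)
t=2.000: state=(3.836, 3.559, 7.014)
t=2.200: state=(3.575, 3.588, 6.171)
t=2.400: state=(3.818, 4.023, 5.848)
t=2.600: state=(4.264, 4.467, 6.188)
t=2.800: state=(4.498, 4.509, 6.801)
t=3.000: state=(4.330, 4.178, 7.043)
t=3.200: state=(4.026, 3.903, 6.784)
t=3.400: state=(3.902, 3.905, 6.413)
t=3.600: state=(4.010, 4.101, 6.273)
t=3.800: state=(4.201, 4.284, 6.428)
t=4.000: state=(4.291, 4.292, 6.680)
t=4.200: state=(4.218, 4.155, 6.774)
t=4.400: state=(4.092, 4.040, 6.665)
t=4.600: state=(4.040, 4.041, 6.507)
t=4.705: state=(4.055, 4.081, 6.459)
compare at T: x=4.055, y=4.081, z=6.459

largest component: z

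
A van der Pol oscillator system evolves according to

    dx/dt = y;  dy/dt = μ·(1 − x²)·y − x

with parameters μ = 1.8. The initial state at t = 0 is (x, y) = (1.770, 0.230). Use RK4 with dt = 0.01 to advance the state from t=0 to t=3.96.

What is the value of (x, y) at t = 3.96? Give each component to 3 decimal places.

(x, y) = (-1.816, 0.398)

t=0.000: state=(1.770, 0.230)
step 1 (dt=0.01): k1=(0.230, -2.653), k2=(0.217, -2.605), k3=(0.217, -2.606), k4=(0.204, -2.558); state += dt/6·(k1+2k2+2k3+k4)
t=0.010: state=(1.772, 0.204)
t=0.020: state=(1.774, 0.179)
t=0.030: state=(1.776, 0.155)
continuing one RK4 step at a time; state shown every 20 steps (Δt=0.2):
t=0.200: state=(1.774, -0.141)
t=0.400: state=(1.726, -0.315)
t=0.600: state=(1.653, -0.409)
t=0.800: state=(1.565, -0.477)
t=1.000: state=(1.463, -0.543)
t=1.200: state=(1.347, -0.621)
t=1.400: state=(1.213, -0.723)
t=1.600: state=(1.055, -0.868)
t=1.800: state=(0.860, -1.089)
t=2.000: state=(0.610, -1.441)
t=2.200: state=(0.269, -2.021)
t=2.400: state=(-0.218, -2.888)
t=2.600: state=(-0.877, -3.568)
t=2.800: state=(-1.539, -2.734)
t=3.000: state=(-1.911, -1.049)
t=3.200: state=(-2.015, -0.124)
t=3.400: state=(-2.001, 0.203)
t=3.600: state=(-1.947, 0.318)
t=3.800: state=(-1.878, 0.369)
t=3.960: state=(-1.816, 0.398)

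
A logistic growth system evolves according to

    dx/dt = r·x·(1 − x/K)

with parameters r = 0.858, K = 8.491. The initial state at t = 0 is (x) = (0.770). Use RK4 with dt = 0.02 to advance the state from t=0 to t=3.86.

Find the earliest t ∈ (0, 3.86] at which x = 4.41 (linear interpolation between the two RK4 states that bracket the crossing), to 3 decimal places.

t = 2.777

t=0.000: state=(0.770)
step 1 (dt=0.02): k1=(0.601), k2=(0.605), k3=(0.605), k4=(0.609); state += dt/6·(k1+2k2+2k3+k4)
t=0.020: state=(0.782)
t=0.040: state=(0.794)
t=0.060: state=(0.807)
continuing one RK4 step at a time; state shown every 10 steps (Δt=0.2):
t=0.200: state=(0.899)
t=0.400: state=(1.046)
t=0.600: state=(1.214)
t=0.800: state=(1.404)
t=1.000: state=(1.617)
t=1.200: state=(1.853)
t=1.400: state=(2.114)
t=1.600: state=(2.398)
t=1.800: state=(2.704)
t=2.000: state=(3.030)
t=2.200: state=(3.371)
t=2.400: state=(3.726)
t=2.600: state=(4.087)
t=2.760: state=(4.379)
next step: t=2.780: state=(4.415) — x has crossed 4.41
linear interpolation between t=2.760 (4.37870) and t=2.780 (4.41508) → t≈2.777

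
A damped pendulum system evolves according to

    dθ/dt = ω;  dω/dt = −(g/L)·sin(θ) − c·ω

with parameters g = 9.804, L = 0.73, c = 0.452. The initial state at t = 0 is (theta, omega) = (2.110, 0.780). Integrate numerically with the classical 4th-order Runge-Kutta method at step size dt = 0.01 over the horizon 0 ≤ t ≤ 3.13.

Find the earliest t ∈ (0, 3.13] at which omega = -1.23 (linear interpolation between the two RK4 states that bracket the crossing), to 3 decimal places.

t=0.000: state=(2.110, 0.780)
step 1 (dt=0.01): k1=(0.780, -11.877), k2=(0.721, -11.823), k3=(0.721, -11.826), k4=(0.662, -11.774); state += dt/6·(k1+2k2+2k3+k4)
t=0.010: state=(2.117, 0.662)
t=0.020: state=(2.123, 0.544)
t=0.030: state=(2.128, 0.428)
t=0.170: state=(2.077, -1.151)
next step: t=0.180: state=(2.065, -1.264) — omega has crossed -1.23
linear interpolation between t=0.170 (-1.15132) and t=0.180 (-1.26371) → t≈0.177

t = 0.177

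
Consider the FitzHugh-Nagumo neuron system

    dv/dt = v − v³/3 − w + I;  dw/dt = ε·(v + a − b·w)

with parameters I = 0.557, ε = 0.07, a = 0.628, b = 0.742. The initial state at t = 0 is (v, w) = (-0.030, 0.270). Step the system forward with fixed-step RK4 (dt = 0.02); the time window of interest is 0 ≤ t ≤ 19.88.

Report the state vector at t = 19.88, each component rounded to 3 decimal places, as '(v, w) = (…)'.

t=0.000: state=(-0.030, 0.270)
step 1 (dt=0.02): k1=(0.257, 0.028), k2=(0.259, 0.028), k3=(0.259, 0.028), k4=(0.262, 0.028); state += dt/6·(k1+2k2+2k3+k4)
t=0.020: state=(-0.025, 0.271)
t=0.040: state=(-0.020, 0.271)
t=0.060: state=(-0.014, 0.272)
continuing one RK4 step at a time; state shown every 50 steps (Δt=1):
t=1.000: state=(0.383, 0.309)
t=2.000: state=(1.167, 0.388)
t=3.000: state=(1.659, 0.512)
t=4.000: state=(1.703, 0.645)
t=5.000: state=(1.652, 0.769)
t=6.000: state=(1.585, 0.884)
t=7.000: state=(1.514, 0.987)
t=8.000: state=(1.439, 1.081)
t=9.000: state=(1.358, 1.165)
t=10.000: state=(1.269, 1.238)
t=11.000: state=(1.169, 1.301)
t=12.000: state=(1.050, 1.354)
t=13.000: state=(0.895, 1.395)
t=14.000: state=(0.665, 1.421)
t=15.000: state=(0.228, 1.424)
t=16.000: state=(-0.817, 1.380)
t=17.000: state=(-1.874, 1.253)
t=18.000: state=(-1.967, 1.100)
t=19.000: state=(-1.923, 0.954)
t=19.880: state=(-1.878, 0.835)

(v, w) = (-1.878, 0.835)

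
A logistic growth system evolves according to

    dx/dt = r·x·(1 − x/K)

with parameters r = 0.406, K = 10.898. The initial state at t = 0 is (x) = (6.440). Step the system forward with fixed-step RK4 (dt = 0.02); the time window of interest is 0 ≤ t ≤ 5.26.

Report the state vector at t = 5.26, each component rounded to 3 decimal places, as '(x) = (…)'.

t=0.000: state=(6.440)
step 1 (dt=0.02): k1=(1.070), k2=(1.069), k3=(1.069), k4=(1.068); state += dt/6·(k1+2k2+2k3+k4)
t=0.020: state=(6.461)
t=0.040: state=(6.483)
t=0.060: state=(6.504)
continuing one RK4 step at a time; state shown every 10 steps (Δt=0.2):
t=0.200: state=(6.652)
t=0.400: state=(6.861)
t=0.600: state=(7.065)
t=0.800: state=(7.264)
t=1.000: state=(7.458)
t=1.200: state=(7.646)
t=1.400: state=(7.828)
t=1.600: state=(8.004)
t=1.800: state=(8.174)
t=2.000: state=(8.336)
t=2.200: state=(8.492)
t=2.400: state=(8.641)
t=2.600: state=(8.782)
t=2.800: state=(8.917)
t=3.000: state=(9.046)
t=3.200: state=(9.167)
t=3.400: state=(9.282)
t=3.600: state=(9.391)
t=3.800: state=(9.493)
t=4.000: state=(9.590)
t=4.200: state=(9.680)
t=4.400: state=(9.765)
t=4.600: state=(9.845)
t=4.800: state=(9.920)
t=5.000: state=(9.990)
t=5.200: state=(10.055)
t=5.260: state=(10.074)

(x) = (10.074)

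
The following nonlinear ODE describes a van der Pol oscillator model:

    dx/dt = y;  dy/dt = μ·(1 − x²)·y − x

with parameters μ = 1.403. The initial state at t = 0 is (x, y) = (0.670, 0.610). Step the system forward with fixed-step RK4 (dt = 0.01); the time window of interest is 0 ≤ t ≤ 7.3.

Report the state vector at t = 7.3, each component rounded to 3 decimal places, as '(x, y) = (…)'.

(x, y) = (1.764, -0.503)

t=0.000: state=(0.670, 0.610)
step 1 (dt=0.01): k1=(0.610, -0.198), k2=(0.609, -0.206), k3=(0.609, -0.206), k4=(0.608, -0.213); state += dt/6·(k1+2k2+2k3+k4)
t=0.010: state=(0.676, 0.608)
t=0.020: state=(0.682, 0.606)
t=0.030: state=(0.688, 0.603)
continuing one RK4 step at a time; state shown every 25 steps (Δt=0.25):
t=0.250: state=(0.812, 0.514)
t=0.500: state=(0.920, 0.334)
t=0.750: state=(0.975, 0.104)
t=1.000: state=(0.971, -0.141)
t=1.250: state=(0.905, -0.388)
t=1.500: state=(0.775, -0.652)
t=1.750: state=(0.573, -0.976)
t=2.000: state=(0.277, -1.423)
t=2.250: state=(-0.152, -2.032)
t=2.500: state=(-0.734, -2.557)
t=2.750: state=(-1.354, -2.188)
t=3.000: state=(-1.754, -0.990)
t=3.250: state=(-1.881, -0.122)
t=3.500: state=(-1.856, 0.262)
t=3.750: state=(-1.768, 0.430)
t=4.000: state=(-1.647, 0.533)
t=4.250: state=(-1.502, 0.626)
t=4.500: state=(-1.332, 0.740)
t=4.750: state=(-1.128, 0.901)
t=5.000: state=(-0.874, 1.150)
t=5.250: state=(-0.540, 1.559)
t=5.500: state=(-0.073, 2.220)
t=5.750: state=(0.582, 2.988)
t=6.000: state=(1.339, 2.778)
t=6.250: state=(1.850, 1.248)
t=6.500: state=(2.008, 0.159)
t=6.750: state=(1.987, -0.255)
t=7.000: state=(1.901, -0.408)
t=7.250: state=(1.789, -0.489)
t=7.300: state=(1.764, -0.503)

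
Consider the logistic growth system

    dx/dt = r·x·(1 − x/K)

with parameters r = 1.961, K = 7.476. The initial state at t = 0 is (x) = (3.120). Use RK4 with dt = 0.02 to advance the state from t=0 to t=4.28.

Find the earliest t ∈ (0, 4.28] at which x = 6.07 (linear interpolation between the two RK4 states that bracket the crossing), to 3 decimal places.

t=0.000: state=(3.120)
step 1 (dt=0.02): k1=(3.565), k2=(3.576), k3=(3.576), k4=(3.587); state += dt/6·(k1+2k2+2k3+k4)
t=0.020: state=(3.192)
t=0.040: state=(3.263)
t=0.060: state=(3.336)
continuing one RK4 step at a time; state shown every 10 steps (Δt=0.2):
t=0.200: state=(3.847)
t=0.400: state=(4.566)
t=0.600: state=(5.226)
t=0.800: state=(5.792)
t=0.900: state=(6.034)
next step: t=0.920: state=(6.079) — x has crossed 6.07
linear interpolation between t=0.900 (6.03377) and t=0.920 (6.07887) → t≈0.916

t = 0.916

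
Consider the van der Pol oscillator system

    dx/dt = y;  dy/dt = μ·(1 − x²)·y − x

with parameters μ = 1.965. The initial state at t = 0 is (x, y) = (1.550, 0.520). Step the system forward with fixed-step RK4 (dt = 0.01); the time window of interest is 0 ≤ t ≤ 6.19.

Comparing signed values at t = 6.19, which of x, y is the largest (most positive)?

largest component: y

t=0.000: state=(1.550, 0.520)
step 1 (dt=0.01): k1=(0.520, -2.983), k2=(0.505, -2.953), k3=(0.505, -2.953), k4=(0.490, -2.922); state += dt/6·(k1+2k2+2k3+k4)
t=0.010: state=(1.555, 0.490)
t=0.020: state=(1.560, 0.462)
t=0.030: state=(1.564, 0.433)
continuing one RK4 step at a time; state shown every 20 steps (Δt=0.2):
t=0.200: state=(1.603, 0.049)
t=0.400: state=(1.584, -0.213)
t=0.600: state=(1.525, -0.361)
t=0.800: state=(1.442, -0.463)
t=1.000: state=(1.341, -0.554)
t=1.200: state=(1.220, -0.658)
t=1.400: state=(1.075, -0.798)
t=1.600: state=(0.896, -1.005)
t=1.800: state=(0.665, -1.337)
t=2.000: state=(0.346, -1.902)
t=2.200: state=(-0.120, -2.814)
t=2.400: state=(-0.783, -3.717)
t=2.600: state=(-1.494, -3.013)
t=2.800: state=(-1.905, -1.134)
t=3.000: state=(-2.014, -0.128)
t=3.200: state=(-2.001, 0.196)
t=3.400: state=(-1.950, 0.299)
t=3.600: state=(-1.885, 0.343)
t=3.800: state=(-1.813, 0.372)
t=4.000: state=(-1.736, 0.401)
t=4.200: state=(-1.653, 0.433)
t=4.400: state=(-1.562, 0.473)
t=4.600: state=(-1.463, 0.524)
t=4.800: state=(-1.352, 0.591)
t=5.000: state=(-1.224, 0.684)
t=5.200: state=(-1.075, 0.820)
t=5.400: state=(-0.892, 1.028)
t=5.600: state=(-0.655, 1.368)
t=5.800: state=(-0.329, 1.949)
t=6.000: state=(0.149, 2.883)
t=6.190: state=(0.787, 3.734)
compare at T: x=0.787, y=3.734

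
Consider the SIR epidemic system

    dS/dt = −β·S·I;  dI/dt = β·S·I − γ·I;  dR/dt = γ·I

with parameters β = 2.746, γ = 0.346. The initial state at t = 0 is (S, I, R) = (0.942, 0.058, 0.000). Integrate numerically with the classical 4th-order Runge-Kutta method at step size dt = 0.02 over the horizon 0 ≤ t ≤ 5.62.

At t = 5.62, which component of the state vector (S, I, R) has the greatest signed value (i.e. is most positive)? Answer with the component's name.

t=0.000: state=(0.942, 0.058, 0.000)
step 1 (dt=0.02): k1=(-0.150, 0.130, 0.020), k2=(-0.153, 0.133, 0.021), k3=(-0.153, 0.133, 0.021), k4=(-0.156, 0.135, 0.021); state += dt/6·(k1+2k2+2k3+k4)
t=0.020: state=(0.939, 0.061, 0.000)
t=0.040: state=(0.936, 0.063, 0.001)
t=0.060: state=(0.932, 0.066, 0.001)
continuing one RK4 step at a time; state shown every 10 steps (Δt=0.2):
t=0.200: state=(0.905, 0.090, 0.005)
t=0.400: state=(0.851, 0.136, 0.013)
t=0.600: state=(0.777, 0.199, 0.024)
t=0.800: state=(0.682, 0.277, 0.041)
t=1.000: state=(0.572, 0.365, 0.063)
t=1.200: state=(0.457, 0.452, 0.091)
t=1.400: state=(0.349, 0.526, 0.125)
t=1.600: state=(0.257, 0.579, 0.163)
t=1.800: state=(0.186, 0.610, 0.205)
t=2.000: state=(0.132, 0.620, 0.247)
t=2.200: state=(0.094, 0.616, 0.290)
t=2.400: state=(0.067, 0.600, 0.332)
t=2.600: state=(0.049, 0.578, 0.373)
t=2.800: state=(0.036, 0.552, 0.412)
t=3.000: state=(0.027, 0.524, 0.449)
t=3.200: state=(0.020, 0.495, 0.485)
t=3.400: state=(0.015, 0.467, 0.518)
t=3.600: state=(0.012, 0.439, 0.549)
t=3.800: state=(0.010, 0.412, 0.579)
t=4.000: state=(0.008, 0.386, 0.606)
t=4.200: state=(0.006, 0.362, 0.632)
t=4.400: state=(0.005, 0.338, 0.656)
t=4.600: state=(0.004, 0.317, 0.679)
t=4.800: state=(0.004, 0.296, 0.700)
t=5.000: state=(0.003, 0.277, 0.720)
t=5.200: state=(0.003, 0.259, 0.739)
t=5.400: state=(0.002, 0.242, 0.756)
t=5.600: state=(0.002, 0.226, 0.772)
t=5.620: state=(0.002, 0.224, 0.774)
compare at T: S=0.002, I=0.224, R=0.774

largest component: R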